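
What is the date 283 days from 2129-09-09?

June 19, 2130

Counting forward 283 days from September 9, 2129.
September has 30 days, so 30 − 9 = 21 days remain after September 9, 2129; 283 − 21 = 262 left.
October 2129 has 31 days: 262 − 31 = 231 left.
November 2129 has 30 days: 231 − 30 = 201 left.
December 2129 has 31 days: 201 − 31 = 170 left.
January 2130 has 31 days: 170 − 31 = 139 left.
February 2130 has 28 days (2130 is not a leap year): 139 − 28 = 111 left.
March 2130 has 31 days: 111 − 31 = 80 left.
April 2130 has 30 days: 80 − 30 = 50 left.
May 2130 has 31 days: 50 − 31 = 19 left.
19 days into June 2130 → June 19, 2130.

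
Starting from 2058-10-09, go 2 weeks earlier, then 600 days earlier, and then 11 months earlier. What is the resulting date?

Subtracting 2 weeks (= 14 days) from October 9, 2058:
Going back 9 days from October 9, 2058 reaches the end of the previous month; 14 − 9 = 5 left.
September 2058 has 30 days; 30 − 5 = 25 → September 25, 2058.
Subtracting 600 days from September 25, 2058:
Going back 25 days from September 25, 2058 reaches the end of the previous month; 600 − 25 = 575 left.
August 2058 has 31 days: 575 − 31 = 544 left.
July 2058 has 31 days: 544 − 31 = 513 left.
June 2058 has 30 days: 513 − 30 = 483 left.
May 2058 has 31 days: 483 − 31 = 452 left.
April 2058 has 30 days: 452 − 30 = 422 left.
March 2058 has 31 days: 422 − 31 = 391 left.
February 2058 has 28 days (2058 is not a leap year): 391 − 28 = 363 left.
January 2058 has 31 days: 363 − 31 = 332 left.
December 2057 has 31 days: 332 − 31 = 301 left.
November 2057 has 30 days: 301 − 30 = 271 left.
October 2057 has 31 days: 271 − 31 = 240 left.
September 2057 has 30 days: 240 − 30 = 210 left.
August 2057 has 31 days: 210 − 31 = 179 left.
July 2057 has 31 days: 179 − 31 = 148 left.
June 2057 has 30 days: 148 − 30 = 118 left.
May 2057 has 31 days: 118 − 31 = 87 left.
April 2057 has 30 days: 87 − 30 = 57 left.
March 2057 has 31 days: 57 − 31 = 26 left.
February 2057 has 28 days; 28 − 26 = 2 → February 2, 2057.
Going back 11 months from February 2, 2057:
month 2 − 11 = -9, which is month 3 of year 2056 → March 2056.
Day 2 is valid in March, giving March 2, 2056.

March 2, 2056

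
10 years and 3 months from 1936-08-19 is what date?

Counting forward 10 years and 3 months from August 19, 1936.
+10 years → 1946; month 8 + 3 = 11 → November 1946.
Day 19 is valid in November, giving November 19, 1946.

November 19, 1946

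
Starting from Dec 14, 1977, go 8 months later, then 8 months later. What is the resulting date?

April 14, 1979

Adding 8 months from December 14, 1977:
month 12 + 8 = 20, which is month 8 of year 1978 → August 1978.
Day 14 is valid in August, giving August 14, 1978.
Counting forward 8 months from August 14, 1978:
month 8 + 8 = 16, which is month 4 of year 1979 → April 1979.
Day 14 is valid in April, giving April 14, 1979.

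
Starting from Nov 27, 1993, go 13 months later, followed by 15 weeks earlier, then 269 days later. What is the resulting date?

June 9, 1995

Counting forward 13 months from November 27, 1993:
month 11 + 13 = 24, which is month 12 of year 1994 → December 1994.
Day 27 is valid in December, giving December 27, 1994.
Subtracting 15 weeks (= 105 days) from December 27, 1994:
Going back 27 days from December 27, 1994 reaches the end of the previous month; 105 − 27 = 78 left.
November 1994 has 30 days: 78 − 30 = 48 left.
October 1994 has 31 days: 48 − 31 = 17 left.
September 1994 has 30 days; 30 − 17 = 13 → September 13, 1994.
Adding 269 days from September 13, 1994:
September has 30 days, so 30 − 13 = 17 days remain after September 13, 1994; 269 − 17 = 252 left.
October 1994 has 31 days: 252 − 31 = 221 left.
November 1994 has 30 days: 221 − 30 = 191 left.
December 1994 has 31 days: 191 − 31 = 160 left.
January 1995 has 31 days: 160 − 31 = 129 left.
February 1995 has 28 days (1995 is not a leap year): 129 − 28 = 101 left.
March 1995 has 31 days: 101 − 31 = 70 left.
April 1995 has 30 days: 70 − 30 = 40 left.
May 1995 has 31 days: 40 − 31 = 9 left.
9 days into June 1995 → June 9, 1995.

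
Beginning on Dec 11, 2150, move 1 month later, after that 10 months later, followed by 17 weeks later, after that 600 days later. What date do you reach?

Adding 1 month from December 11, 2150:
month 12 + 1 = 13, which is month 1 of year 2151 → January 2151.
Day 11 is valid in January, giving January 11, 2151.
Adding 10 months from January 11, 2151:
month 1 + 10 = 11 → November 2151.
Day 11 is valid in November, giving November 11, 2151.
Counting forward 17 weeks (= 119 days) from November 11, 2151:
November has 30 days, so 30 − 11 = 19 days remain after November 11, 2151; 119 − 19 = 100 left.
December 2151 has 31 days: 100 − 31 = 69 left.
January 2152 has 31 days: 69 − 31 = 38 left.
February 2152 has 29 days (2152 is a leap year): 38 − 29 = 9 left.
9 days into March 2152 → March 9, 2152.
Counting forward 600 days from March 9, 2152:
March has 31 days, so 31 − 9 = 22 days remain after March 9, 2152; 600 − 22 = 578 left.
April 2152 has 30 days: 578 − 30 = 548 left.
May 2152 has 31 days: 548 − 31 = 517 left.
June 2152 has 30 days: 517 − 30 = 487 left.
July 2152 has 31 days: 487 − 31 = 456 left.
August 2152 has 31 days: 456 − 31 = 425 left.
September 2152 has 30 days: 425 − 30 = 395 left.
October 2152 has 31 days: 395 − 31 = 364 left.
November 2152 has 30 days: 364 − 30 = 334 left.
December 2152 has 31 days: 334 − 31 = 303 left.
January 2153 has 31 days: 303 − 31 = 272 left.
February 2153 has 28 days (2153 is not a leap year): 272 − 28 = 244 left.
March 2153 has 31 days: 244 − 31 = 213 left.
April 2153 has 30 days: 213 − 30 = 183 left.
May 2153 has 31 days: 183 − 31 = 152 left.
June 2153 has 30 days: 152 − 30 = 122 left.
July 2153 has 31 days: 122 − 31 = 91 left.
August 2153 has 31 days: 91 − 31 = 60 left.
September 2153 has 30 days: 60 − 30 = 30 left.
30 days into October 2153 → October 30, 2153.

October 30, 2153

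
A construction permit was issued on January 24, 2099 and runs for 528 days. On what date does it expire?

Adding 528 days from January 24, 2099.
January has 31 days, so 31 − 24 = 7 days remain after January 24, 2099; 528 − 7 = 521 left.
February 2099 has 28 days (2099 is not a leap year): 521 − 28 = 493 left.
March 2099 has 31 days: 493 − 31 = 462 left.
April 2099 has 30 days: 462 − 30 = 432 left.
May 2099 has 31 days: 432 − 31 = 401 left.
June 2099 has 30 days: 401 − 30 = 371 left.
July 2099 has 31 days: 371 − 31 = 340 left.
August 2099 has 31 days: 340 − 31 = 309 left.
September 2099 has 30 days: 309 − 30 = 279 left.
October 2099 has 31 days: 279 − 31 = 248 left.
November 2099 has 30 days: 248 − 30 = 218 left.
December 2099 has 31 days: 218 − 31 = 187 left.
January 2100 has 31 days: 187 − 31 = 156 left.
February 2100 has 28 days (2100 is not a leap year (divisible by 100 but not 400)): 156 − 28 = 128 left.
March 2100 has 31 days: 128 − 31 = 97 left.
April 2100 has 30 days: 97 − 30 = 67 left.
May 2100 has 31 days: 67 − 31 = 36 left.
June 2100 has 30 days: 36 − 30 = 6 left.
6 days into July 2100 → July 6, 2100.

July 6, 2100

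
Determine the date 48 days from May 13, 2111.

Counting forward 48 days from May 13, 2111.
May has 31 days, so 31 − 13 = 18 days remain after May 13, 2111; 48 − 18 = 30 left.
30 days into June 2111 → June 30, 2111.

June 30, 2111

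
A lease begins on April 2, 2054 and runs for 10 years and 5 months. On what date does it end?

Advancing 10 years and 5 months from April 2, 2054.
+10 years → 2064; month 4 + 5 = 9 → September 2064.
Day 2 is valid in September, giving September 2, 2064.

September 2, 2064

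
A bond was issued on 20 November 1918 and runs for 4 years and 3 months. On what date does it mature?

February 20, 1923

Counting forward 4 years and 3 months from November 20, 1918.
+4 years → 1922; month 11 + 3 = 14, which is month 2 of year 1923 → February 1923.
Day 20 is valid in February, giving February 20, 1923.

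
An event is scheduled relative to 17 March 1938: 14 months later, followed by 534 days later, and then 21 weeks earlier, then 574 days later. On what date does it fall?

January 2, 1942

Counting forward 14 months from March 17, 1938:
month 3 + 14 = 17, which is month 5 of year 1939 → May 1939.
Day 17 is valid in May, giving May 17, 1939.
Adding 534 days from May 17, 1939:
May has 31 days, so 31 − 17 = 14 days remain after May 17, 1939; 534 − 14 = 520 left.
June 1939 has 30 days: 520 − 30 = 490 left.
July 1939 has 31 days: 490 − 31 = 459 left.
August 1939 has 31 days: 459 − 31 = 428 left.
September 1939 has 30 days: 428 − 30 = 398 left.
October 1939 has 31 days: 398 − 31 = 367 left.
November 1939 has 30 days: 367 − 30 = 337 left.
December 1939 has 31 days: 337 − 31 = 306 left.
January 1940 has 31 days: 306 − 31 = 275 left.
February 1940 has 29 days (1940 is a leap year): 275 − 29 = 246 left.
March 1940 has 31 days: 246 − 31 = 215 left.
April 1940 has 30 days: 215 − 30 = 185 left.
May 1940 has 31 days: 185 − 31 = 154 left.
June 1940 has 30 days: 154 − 30 = 124 left.
July 1940 has 31 days: 124 − 31 = 93 left.
August 1940 has 31 days: 93 − 31 = 62 left.
September 1940 has 30 days: 62 − 30 = 32 left.
October 1940 has 31 days: 32 − 31 = 1 left.
1 day into November 1940 → November 1, 1940.
Subtracting 21 weeks (= 147 days) from November 1, 1940:
Going back 1 day from November 1, 1940 reaches the end of the previous month; 147 − 1 = 146 left.
October 1940 has 31 days: 146 − 31 = 115 left.
September 1940 has 30 days: 115 − 30 = 85 left.
August 1940 has 31 days: 85 − 31 = 54 left.
July 1940 has 31 days: 54 − 31 = 23 left.
June 1940 has 30 days; 30 − 23 = 7 → June 7, 1940.
Counting forward 574 days from June 7, 1940:
June has 30 days, so 30 − 7 = 23 days remain after June 7, 1940; 574 − 23 = 551 left.
July 1940 has 31 days: 551 − 31 = 520 left.
August 1940 has 31 days: 520 − 31 = 489 left.
September 1940 has 30 days: 489 − 30 = 459 left.
October 1940 has 31 days: 459 − 31 = 428 left.
November 1940 has 30 days: 428 − 30 = 398 left.
December 1940 has 31 days: 398 − 31 = 367 left.
January 1941 has 31 days: 367 − 31 = 336 left.
February 1941 has 28 days (1941 is not a leap year): 336 − 28 = 308 left.
March 1941 has 31 days: 308 − 31 = 277 left.
April 1941 has 30 days: 277 − 30 = 247 left.
May 1941 has 31 days: 247 − 31 = 216 left.
June 1941 has 30 days: 216 − 30 = 186 left.
July 1941 has 31 days: 186 − 31 = 155 left.
August 1941 has 31 days: 155 − 31 = 124 left.
September 1941 has 30 days: 124 − 30 = 94 left.
October 1941 has 31 days: 94 − 31 = 63 left.
November 1941 has 30 days: 63 − 30 = 33 left.
December 1941 has 31 days: 33 − 31 = 2 left.
2 days into January 1942 → January 2, 1942.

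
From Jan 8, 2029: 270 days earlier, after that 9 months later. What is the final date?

Going back 270 days from January 8, 2029:
Going back 8 days from January 8, 2029 reaches the end of the previous month; 270 − 8 = 262 left.
December 2028 has 31 days: 262 − 31 = 231 left.
November 2028 has 30 days: 231 − 30 = 201 left.
October 2028 has 31 days: 201 − 31 = 170 left.
September 2028 has 30 days: 170 − 30 = 140 left.
August 2028 has 31 days: 140 − 31 = 109 left.
July 2028 has 31 days: 109 − 31 = 78 left.
June 2028 has 30 days: 78 − 30 = 48 left.
May 2028 has 31 days: 48 − 31 = 17 left.
April 2028 has 30 days; 30 − 17 = 13 → April 13, 2028.
Adding 9 months from April 13, 2028:
month 4 + 9 = 13, which is month 1 of year 2029 → January 2029.
Day 13 is valid in January, giving January 13, 2029.

January 13, 2029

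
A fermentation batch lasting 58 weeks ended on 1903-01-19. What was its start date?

Subtracting 58 weeks = 406 days from January 19, 1903.
Going back 19 days from January 19, 1903 reaches the end of the previous month; 406 − 19 = 387 left.
December 1902 has 31 days: 387 − 31 = 356 left.
November 1902 has 30 days: 356 − 30 = 326 left.
October 1902 has 31 days: 326 − 31 = 295 left.
September 1902 has 30 days: 295 − 30 = 265 left.
August 1902 has 31 days: 265 − 31 = 234 left.
July 1902 has 31 days: 234 − 31 = 203 left.
June 1902 has 30 days: 203 − 30 = 173 left.
May 1902 has 31 days: 173 − 31 = 142 left.
April 1902 has 30 days: 142 − 30 = 112 left.
March 1902 has 31 days: 112 − 31 = 81 left.
February 1902 has 28 days (1902 is not a leap year): 81 − 28 = 53 left.
January 1902 has 31 days: 53 − 31 = 22 left.
December 1901 has 31 days; 31 − 22 = 9 → December 9, 1901.

December 9, 1901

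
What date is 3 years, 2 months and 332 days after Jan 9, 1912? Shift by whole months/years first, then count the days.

February 4, 1916

Advancing 3 years, 2 months and 332 days from January 9, 1912: first the month/year part, then the days.
+3 years → 1915; month 1 + 2 = 3 → March 1915.
Day 9 is valid in March, giving March 9, 1915.
Now add 332 days from March 9, 1915.
March has 31 days, so 31 − 9 = 22 days remain after March 9, 1915; 332 − 22 = 310 left.
April 1915 has 30 days: 310 − 30 = 280 left.
May 1915 has 31 days: 280 − 31 = 249 left.
June 1915 has 30 days: 249 − 30 = 219 left.
July 1915 has 31 days: 219 − 31 = 188 left.
August 1915 has 31 days: 188 − 31 = 157 left.
September 1915 has 30 days: 157 − 30 = 127 left.
October 1915 has 31 days: 127 − 31 = 96 left.
November 1915 has 30 days: 96 − 30 = 66 left.
December 1915 has 31 days: 66 − 31 = 35 left.
January 1916 has 31 days: 35 − 31 = 4 left.
4 days into February 1916 → February 4, 1916.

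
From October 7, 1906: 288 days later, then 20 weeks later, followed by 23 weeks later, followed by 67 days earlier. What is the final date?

March 12, 1908

Adding 288 days from October 7, 1906:
October has 31 days, so 31 − 7 = 24 days remain after October 7, 1906; 288 − 24 = 264 left.
November 1906 has 30 days: 264 − 30 = 234 left.
December 1906 has 31 days: 234 − 31 = 203 left.
January 1907 has 31 days: 203 − 31 = 172 left.
February 1907 has 28 days (1907 is not a leap year): 172 − 28 = 144 left.
March 1907 has 31 days: 144 − 31 = 113 left.
April 1907 has 30 days: 113 − 30 = 83 left.
May 1907 has 31 days: 83 − 31 = 52 left.
June 1907 has 30 days: 52 − 30 = 22 left.
22 days into July 1907 → July 22, 1907.
Advancing 20 weeks (= 140 days) from July 22, 1907:
July has 31 days, so 31 − 22 = 9 days remain after July 22, 1907; 140 − 9 = 131 left.
August 1907 has 31 days: 131 − 31 = 100 left.
September 1907 has 30 days: 100 − 30 = 70 left.
October 1907 has 31 days: 70 − 31 = 39 left.
November 1907 has 30 days: 39 − 30 = 9 left.
9 days into December 1907 → December 9, 1907.
Counting forward 23 weeks (= 161 days) from December 9, 1907:
December has 31 days, so 31 − 9 = 22 days remain after December 9, 1907; 161 − 22 = 139 left.
January 1908 has 31 days: 139 − 31 = 108 left.
February 1908 has 29 days (1908 is a leap year): 108 − 29 = 79 left.
March 1908 has 31 days: 79 − 31 = 48 left.
April 1908 has 30 days: 48 − 30 = 18 left.
18 days into May 1908 → May 18, 1908.
Going back 67 days from May 18, 1908:
Going back 18 days from May 18, 1908 reaches the end of the previous month; 67 − 18 = 49 left.
April 1908 has 30 days: 49 − 30 = 19 left.
March 1908 has 31 days; 31 − 19 = 12 → March 12, 1908.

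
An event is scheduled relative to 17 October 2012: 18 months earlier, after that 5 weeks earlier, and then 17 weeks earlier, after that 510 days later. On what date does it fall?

Counting back 18 months from October 17, 2012:
month 10 − 18 = -8, which is month 4 of year 2011 → April 2011.
Day 17 is valid in April, giving April 17, 2011.
Going back 5 weeks (= 35 days) from April 17, 2011:
Going back 17 days from April 17, 2011 reaches the end of the previous month; 35 − 17 = 18 left.
March 2011 has 31 days; 31 − 18 = 13 → March 13, 2011.
Subtracting 17 weeks (= 119 days) from March 13, 2011:
Going back 13 days from March 13, 2011 reaches the end of the previous month; 119 − 13 = 106 left.
February 2011 has 28 days (2011 is not a leap year): 106 − 28 = 78 left.
January 2011 has 31 days: 78 − 31 = 47 left.
December 2010 has 31 days: 47 − 31 = 16 left.
November 2010 has 30 days; 30 − 16 = 14 → November 14, 2010.
Advancing 510 days from November 14, 2010:
November has 30 days, so 30 − 14 = 16 days remain after November 14, 2010; 510 − 16 = 494 left.
December 2010 has 31 days: 494 − 31 = 463 left.
January 2011 has 31 days: 463 − 31 = 432 left.
February 2011 has 28 days (2011 is not a leap year): 432 − 28 = 404 left.
March 2011 has 31 days: 404 − 31 = 373 left.
April 2011 has 30 days: 373 − 30 = 343 left.
May 2011 has 31 days: 343 − 31 = 312 left.
June 2011 has 30 days: 312 − 30 = 282 left.
July 2011 has 31 days: 282 − 31 = 251 left.
August 2011 has 31 days: 251 − 31 = 220 left.
September 2011 has 30 days: 220 − 30 = 190 left.
October 2011 has 31 days: 190 − 31 = 159 left.
November 2011 has 30 days: 159 − 30 = 129 left.
December 2011 has 31 days: 129 − 31 = 98 left.
January 2012 has 31 days: 98 − 31 = 67 left.
February 2012 has 29 days (2012 is a leap year): 67 − 29 = 38 left.
March 2012 has 31 days: 38 − 31 = 7 left.
7 days into April 2012 → April 7, 2012.

April 7, 2012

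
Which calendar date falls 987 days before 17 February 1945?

June 6, 1942

Counting back 987 days from February 17, 1945.
Going back 17 days from February 17, 1945 reaches the end of the previous month; 987 − 17 = 970 left.
January 1945 has 31 days: 970 − 31 = 939 left.
December 1944 has 31 days: 939 − 31 = 908 left.
November 1944 has 30 days: 908 − 30 = 878 left.
October 1944 has 31 days: 878 − 31 = 847 left.
September 1944 has 30 days: 847 − 30 = 817 left.
August 1944 has 31 days: 817 − 31 = 786 left.
July 1944 has 31 days: 786 − 31 = 755 left.
June 1944 has 30 days: 755 − 30 = 725 left.
May 1944 has 31 days: 725 − 31 = 694 left.
April 1944 has 30 days: 694 − 30 = 664 left.
March 1944 has 31 days: 664 − 31 = 633 left.
February 1944 has 29 days (1944 is a leap year): 633 − 29 = 604 left.
January 1944 has 31 days: 604 − 31 = 573 left.
December 1943 has 31 days: 573 − 31 = 542 left.
November 1943 has 30 days: 542 − 30 = 512 left.
October 1943 has 31 days: 512 − 31 = 481 left.
September 1943 has 30 days: 481 − 30 = 451 left.
August 1943 has 31 days: 451 − 31 = 420 left.
July 1943 has 31 days: 420 − 31 = 389 left.
June 1943 has 30 days: 389 − 30 = 359 left.
May 1943 has 31 days: 359 − 31 = 328 left.
April 1943 has 30 days: 328 − 30 = 298 left.
March 1943 has 31 days: 298 − 31 = 267 left.
February 1943 has 28 days (1943 is not a leap year): 267 − 28 = 239 left.
January 1943 has 31 days: 239 − 31 = 208 left.
December 1942 has 31 days: 208 − 31 = 177 left.
November 1942 has 30 days: 177 − 30 = 147 left.
October 1942 has 31 days: 147 − 31 = 116 left.
September 1942 has 30 days: 116 − 30 = 86 left.
August 1942 has 31 days: 86 − 31 = 55 left.
July 1942 has 31 days: 55 − 31 = 24 left.
June 1942 has 30 days; 30 − 24 = 6 → June 6, 1942.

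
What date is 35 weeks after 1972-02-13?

October 15, 1972

Advancing 35 weeks = 245 days from February 13, 1972.
February has 29 days, so 29 − 13 = 16 days remain after February 13, 1972; 245 − 16 = 229 left.
March 1972 has 31 days: 229 − 31 = 198 left.
April 1972 has 30 days: 198 − 30 = 168 left.
May 1972 has 31 days: 168 − 31 = 137 left.
June 1972 has 30 days: 137 − 30 = 107 left.
July 1972 has 31 days: 107 − 31 = 76 left.
August 1972 has 31 days: 76 − 31 = 45 left.
September 1972 has 30 days: 45 − 30 = 15 left.
15 days into October 1972 → October 15, 1972.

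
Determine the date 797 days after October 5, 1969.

Adding 797 days from October 5, 1969.
October has 31 days, so 31 − 5 = 26 days remain after October 5, 1969; 797 − 26 = 771 left.
November 1969 has 30 days: 771 − 30 = 741 left.
December 1969 has 31 days: 741 − 31 = 710 left.
January 1970 has 31 days: 710 − 31 = 679 left.
February 1970 has 28 days (1970 is not a leap year): 679 − 28 = 651 left.
March 1970 has 31 days: 651 − 31 = 620 left.
April 1970 has 30 days: 620 − 30 = 590 left.
May 1970 has 31 days: 590 − 31 = 559 left.
June 1970 has 30 days: 559 − 30 = 529 left.
July 1970 has 31 days: 529 − 31 = 498 left.
August 1970 has 31 days: 498 − 31 = 467 left.
September 1970 has 30 days: 467 − 30 = 437 left.
October 1970 has 31 days: 437 − 31 = 406 left.
November 1970 has 30 days: 406 − 30 = 376 left.
December 1970 has 31 days: 376 − 31 = 345 left.
January 1971 has 31 days: 345 − 31 = 314 left.
February 1971 has 28 days (1971 is not a leap year): 314 − 28 = 286 left.
March 1971 has 31 days: 286 − 31 = 255 left.
April 1971 has 30 days: 255 − 30 = 225 left.
May 1971 has 31 days: 225 − 31 = 194 left.
June 1971 has 30 days: 194 − 30 = 164 left.
July 1971 has 31 days: 164 − 31 = 133 left.
August 1971 has 31 days: 133 − 31 = 102 left.
September 1971 has 30 days: 102 − 30 = 72 left.
October 1971 has 31 days: 72 − 31 = 41 left.
November 1971 has 30 days: 41 − 30 = 11 left.
11 days into December 1971 → December 11, 1971.

December 11, 1971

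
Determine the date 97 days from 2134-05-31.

September 5, 2134

Counting forward 97 days from May 31, 2134.
May has 31 days, so 31 − 31 = 0 days remain after May 31, 2134; 97 − 0 = 97 left.
June 2134 has 30 days: 97 − 30 = 67 left.
July 2134 has 31 days: 67 − 31 = 36 left.
August 2134 has 31 days: 36 − 31 = 5 left.
5 days into September 2134 → September 5, 2134.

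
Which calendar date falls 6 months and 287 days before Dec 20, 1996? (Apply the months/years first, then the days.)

Counting back 6 months and 287 days from December 20, 1996: first the month/year part, then the days.
month 12 − 6 = 6 → June 1996.
Day 20 is valid in June, giving June 20, 1996.
Now subtract 287 days from June 20, 1996.
Going back 20 days from June 20, 1996 reaches the end of the previous month; 287 − 20 = 267 left.
May 1996 has 31 days: 267 − 31 = 236 left.
April 1996 has 30 days: 236 − 30 = 206 left.
March 1996 has 31 days: 206 − 31 = 175 left.
February 1996 has 29 days (1996 is a leap year): 175 − 29 = 146 left.
January 1996 has 31 days: 146 − 31 = 115 left.
December 1995 has 31 days: 115 − 31 = 84 left.
November 1995 has 30 days: 84 − 30 = 54 left.
October 1995 has 31 days: 54 − 31 = 23 left.
September 1995 has 30 days; 30 − 23 = 7 → September 7, 1995.

September 7, 1995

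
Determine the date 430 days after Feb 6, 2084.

Adding 430 days from February 6, 2084.
February has 29 days, so 29 − 6 = 23 days remain after February 6, 2084; 430 − 23 = 407 left.
March 2084 has 31 days: 407 − 31 = 376 left.
April 2084 has 30 days: 376 − 30 = 346 left.
May 2084 has 31 days: 346 − 31 = 315 left.
June 2084 has 30 days: 315 − 30 = 285 left.
July 2084 has 31 days: 285 − 31 = 254 left.
August 2084 has 31 days: 254 − 31 = 223 left.
September 2084 has 30 days: 223 − 30 = 193 left.
October 2084 has 31 days: 193 − 31 = 162 left.
November 2084 has 30 days: 162 − 30 = 132 left.
December 2084 has 31 days: 132 − 31 = 101 left.
January 2085 has 31 days: 101 − 31 = 70 left.
February 2085 has 28 days (2085 is not a leap year): 70 − 28 = 42 left.
March 2085 has 31 days: 42 − 31 = 11 left.
11 days into April 2085 → April 11, 2085.

April 11, 2085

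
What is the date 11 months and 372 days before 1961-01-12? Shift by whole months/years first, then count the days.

February 5, 1959

Counting back 11 months and 372 days from January 12, 1961: first the month/year part, then the days.
month 1 − 11 = -10, which is month 2 of year 1960 → February 1960.
Day 12 is valid in February, giving February 12, 1960.
Now subtract 372 days from February 12, 1960.
Going back 12 days from February 12, 1960 reaches the end of the previous month; 372 − 12 = 360 left.
January 1960 has 31 days: 360 − 31 = 329 left.
December 1959 has 31 days: 329 − 31 = 298 left.
November 1959 has 30 days: 298 − 30 = 268 left.
October 1959 has 31 days: 268 − 31 = 237 left.
September 1959 has 30 days: 237 − 30 = 207 left.
August 1959 has 31 days: 207 − 31 = 176 left.
July 1959 has 31 days: 176 − 31 = 145 left.
June 1959 has 30 days: 145 − 30 = 115 left.
May 1959 has 31 days: 115 − 31 = 84 left.
April 1959 has 30 days: 84 − 30 = 54 left.
March 1959 has 31 days: 54 − 31 = 23 left.
February 1959 has 28 days; 28 − 23 = 5 → February 5, 1959.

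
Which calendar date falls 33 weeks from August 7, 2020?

March 26, 2021

Counting forward 33 weeks = 231 days from August 7, 2020.
August has 31 days, so 31 − 7 = 24 days remain after August 7, 2020; 231 − 24 = 207 left.
September 2020 has 30 days: 207 − 30 = 177 left.
October 2020 has 31 days: 177 − 31 = 146 left.
November 2020 has 30 days: 146 − 30 = 116 left.
December 2020 has 31 days: 116 − 31 = 85 left.
January 2021 has 31 days: 85 − 31 = 54 left.
February 2021 has 28 days (2021 is not a leap year): 54 − 28 = 26 left.
26 days into March 2021 → March 26, 2021.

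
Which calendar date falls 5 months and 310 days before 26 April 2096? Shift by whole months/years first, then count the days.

January 20, 2095

Counting back 5 months and 310 days from April 26, 2096: first the month/year part, then the days.
month 4 − 5 = -1, which is month 11 of year 2095 → November 2095.
Day 26 is valid in November, giving November 26, 2095.
Now subtract 310 days from November 26, 2095.
Going back 26 days from November 26, 2095 reaches the end of the previous month; 310 − 26 = 284 left.
October 2095 has 31 days: 284 − 31 = 253 left.
September 2095 has 30 days: 253 − 30 = 223 left.
August 2095 has 31 days: 223 − 31 = 192 left.
July 2095 has 31 days: 192 − 31 = 161 left.
June 2095 has 30 days: 161 − 30 = 131 left.
May 2095 has 31 days: 131 − 31 = 100 left.
April 2095 has 30 days: 100 − 30 = 70 left.
March 2095 has 31 days: 70 − 31 = 39 left.
February 2095 has 28 days (2095 is not a leap year): 39 − 28 = 11 left.
January 2095 has 31 days; 31 − 11 = 20 → January 20, 2095.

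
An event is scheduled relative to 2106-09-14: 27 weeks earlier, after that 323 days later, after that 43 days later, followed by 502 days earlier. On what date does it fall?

October 24, 2105

Going back 27 weeks (= 189 days) from September 14, 2106:
Going back 14 days from September 14, 2106 reaches the end of the previous month; 189 − 14 = 175 left.
August 2106 has 31 days: 175 − 31 = 144 left.
July 2106 has 31 days: 144 − 31 = 113 left.
June 2106 has 30 days: 113 − 30 = 83 left.
May 2106 has 31 days: 83 − 31 = 52 left.
April 2106 has 30 days: 52 − 30 = 22 left.
March 2106 has 31 days; 31 − 22 = 9 → March 9, 2106.
Counting forward 323 days from March 9, 2106:
March has 31 days, so 31 − 9 = 22 days remain after March 9, 2106; 323 − 22 = 301 left.
April 2106 has 30 days: 301 − 30 = 271 left.
May 2106 has 31 days: 271 − 31 = 240 left.
June 2106 has 30 days: 240 − 30 = 210 left.
July 2106 has 31 days: 210 − 31 = 179 left.
August 2106 has 31 days: 179 − 31 = 148 left.
September 2106 has 30 days: 148 − 30 = 118 left.
October 2106 has 31 days: 118 − 31 = 87 left.
November 2106 has 30 days: 87 − 30 = 57 left.
December 2106 has 31 days: 57 − 31 = 26 left.
26 days into January 2107 → January 26, 2107.
Adding 43 days from January 26, 2107:
January has 31 days, so 31 − 26 = 5 days remain after January 26, 2107; 43 − 5 = 38 left.
February 2107 has 28 days (2107 is not a leap year): 38 − 28 = 10 left.
10 days into March 2107 → March 10, 2107.
Counting back 502 days from March 10, 2107:
Going back 10 days from March 10, 2107 reaches the end of the previous month; 502 − 10 = 492 left.
February 2107 has 28 days (2107 is not a leap year): 492 − 28 = 464 left.
January 2107 has 31 days: 464 − 31 = 433 left.
December 2106 has 31 days: 433 − 31 = 402 left.
November 2106 has 30 days: 402 − 30 = 372 left.
October 2106 has 31 days: 372 − 31 = 341 left.
September 2106 has 30 days: 341 − 30 = 311 left.
August 2106 has 31 days: 311 − 31 = 280 left.
July 2106 has 31 days: 280 − 31 = 249 left.
June 2106 has 30 days: 249 − 30 = 219 left.
May 2106 has 31 days: 219 − 31 = 188 left.
April 2106 has 30 days: 188 − 30 = 158 left.
March 2106 has 31 days: 158 − 31 = 127 left.
February 2106 has 28 days (2106 is not a leap year): 127 − 28 = 99 left.
January 2106 has 31 days: 99 − 31 = 68 left.
December 2105 has 31 days: 68 − 31 = 37 left.
November 2105 has 30 days: 37 − 30 = 7 left.
October 2105 has 31 days; 31 − 7 = 24 → October 24, 2105.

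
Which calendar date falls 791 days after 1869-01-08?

Adding 791 days from January 8, 1869.
January has 31 days, so 31 − 8 = 23 days remain after January 8, 1869; 791 − 23 = 768 left.
February 1869 has 28 days (1869 is not a leap year): 768 − 28 = 740 left.
March 1869 has 31 days: 740 − 31 = 709 left.
April 1869 has 30 days: 709 − 30 = 679 left.
May 1869 has 31 days: 679 − 31 = 648 left.
June 1869 has 30 days: 648 − 30 = 618 left.
July 1869 has 31 days: 618 − 31 = 587 left.
August 1869 has 31 days: 587 − 31 = 556 left.
September 1869 has 30 days: 556 − 30 = 526 left.
October 1869 has 31 days: 526 − 31 = 495 left.
November 1869 has 30 days: 495 − 30 = 465 left.
December 1869 has 31 days: 465 − 31 = 434 left.
January 1870 has 31 days: 434 − 31 = 403 left.
February 1870 has 28 days (1870 is not a leap year): 403 − 28 = 375 left.
March 1870 has 31 days: 375 − 31 = 344 left.
April 1870 has 30 days: 344 − 30 = 314 left.
May 1870 has 31 days: 314 − 31 = 283 left.
June 1870 has 30 days: 283 − 30 = 253 left.
July 1870 has 31 days: 253 − 31 = 222 left.
August 1870 has 31 days: 222 − 31 = 191 left.
September 1870 has 30 days: 191 − 30 = 161 left.
October 1870 has 31 days: 161 − 31 = 130 left.
November 1870 has 30 days: 130 − 30 = 100 left.
December 1870 has 31 days: 100 − 31 = 69 left.
January 1871 has 31 days: 69 − 31 = 38 left.
February 1871 has 28 days (1871 is not a leap year): 38 − 28 = 10 left.
10 days into March 1871 → March 10, 1871.

March 10, 1871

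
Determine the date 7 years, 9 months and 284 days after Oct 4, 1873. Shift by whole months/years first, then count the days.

April 14, 1882

Adding 7 years, 9 months and 284 days from October 4, 1873: first the month/year part, then the days.
+7 years → 1880; month 10 + 9 = 19, which is month 7 of year 1881 → July 1881.
Day 4 is valid in July, giving July 4, 1881.
Now add 284 days from July 4, 1881.
July has 31 days, so 31 − 4 = 27 days remain after July 4, 1881; 284 − 27 = 257 left.
August 1881 has 31 days: 257 − 31 = 226 left.
September 1881 has 30 days: 226 − 30 = 196 left.
October 1881 has 31 days: 196 − 31 = 165 left.
November 1881 has 30 days: 165 − 30 = 135 left.
December 1881 has 31 days: 135 − 31 = 104 left.
January 1882 has 31 days: 104 − 31 = 73 left.
February 1882 has 28 days (1882 is not a leap year): 73 − 28 = 45 left.
March 1882 has 31 days: 45 − 31 = 14 left.
14 days into April 1882 → April 14, 1882.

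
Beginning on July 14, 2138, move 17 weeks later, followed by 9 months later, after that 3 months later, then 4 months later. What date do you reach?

Advancing 17 weeks (= 119 days) from July 14, 2138:
July has 31 days, so 31 − 14 = 17 days remain after July 14, 2138; 119 − 17 = 102 left.
August 2138 has 31 days: 102 − 31 = 71 left.
September 2138 has 30 days: 71 − 30 = 41 left.
October 2138 has 31 days: 41 − 31 = 10 left.
10 days into November 2138 → November 10, 2138.
Advancing 9 months from November 10, 2138:
month 11 + 9 = 20, which is month 8 of year 2139 → August 2139.
Day 10 is valid in August, giving August 10, 2139.
Advancing 3 months from August 10, 2139:
month 8 + 3 = 11 → November 2139.
Day 10 is valid in November, giving November 10, 2139.
Adding 4 months from November 10, 2139:
month 11 + 4 = 15, which is month 3 of year 2140 → March 2140.
Day 10 is valid in March, giving March 10, 2140.

March 10, 2140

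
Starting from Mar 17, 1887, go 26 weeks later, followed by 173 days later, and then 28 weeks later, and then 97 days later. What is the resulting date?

December 24, 1888

Counting forward 26 weeks (= 182 days) from March 17, 1887:
March has 31 days, so 31 − 17 = 14 days remain after March 17, 1887; 182 − 14 = 168 left.
April 1887 has 30 days: 168 − 30 = 138 left.
May 1887 has 31 days: 138 − 31 = 107 left.
June 1887 has 30 days: 107 − 30 = 77 left.
July 1887 has 31 days: 77 − 31 = 46 left.
August 1887 has 31 days: 46 − 31 = 15 left.
15 days into September 1887 → September 15, 1887.
Counting forward 173 days from September 15, 1887:
September has 30 days, so 30 − 15 = 15 days remain after September 15, 1887; 173 − 15 = 158 left.
October 1887 has 31 days: 158 − 31 = 127 left.
November 1887 has 30 days: 127 − 30 = 97 left.
December 1887 has 31 days: 97 − 31 = 66 left.
January 1888 has 31 days: 66 − 31 = 35 left.
February 1888 has 29 days (1888 is a leap year): 35 − 29 = 6 left.
6 days into March 1888 → March 6, 1888.
Adding 28 weeks (= 196 days) from March 6, 1888:
March has 31 days, so 31 − 6 = 25 days remain after March 6, 1888; 196 − 25 = 171 left.
April 1888 has 30 days: 171 − 30 = 141 left.
May 1888 has 31 days: 141 − 31 = 110 left.
June 1888 has 30 days: 110 − 30 = 80 left.
July 1888 has 31 days: 80 − 31 = 49 left.
August 1888 has 31 days: 49 − 31 = 18 left.
18 days into September 1888 → September 18, 1888.
Adding 97 days from September 18, 1888:
September has 30 days, so 30 − 18 = 12 days remain after September 18, 1888; 97 − 12 = 85 left.
October 1888 has 31 days: 85 − 31 = 54 left.
November 1888 has 30 days: 54 − 30 = 24 left.
24 days into December 1888 → December 24, 1888.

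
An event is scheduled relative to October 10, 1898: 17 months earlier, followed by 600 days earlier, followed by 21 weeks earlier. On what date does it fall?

April 24, 1895

Subtracting 17 months from October 10, 1898:
month 10 − 17 = -7, which is month 5 of year 1897 → May 1897.
Day 10 is valid in May, giving May 10, 1897.
Counting back 600 days from May 10, 1897:
Going back 10 days from May 10, 1897 reaches the end of the previous month; 600 − 10 = 590 left.
April 1897 has 30 days: 590 − 30 = 560 left.
March 1897 has 31 days: 560 − 31 = 529 left.
February 1897 has 28 days (1897 is not a leap year): 529 − 28 = 501 left.
January 1897 has 31 days: 501 − 31 = 470 left.
December 1896 has 31 days: 470 − 31 = 439 left.
November 1896 has 30 days: 439 − 30 = 409 left.
October 1896 has 31 days: 409 − 31 = 378 left.
September 1896 has 30 days: 378 − 30 = 348 left.
August 1896 has 31 days: 348 − 31 = 317 left.
July 1896 has 31 days: 317 − 31 = 286 left.
June 1896 has 30 days: 286 − 30 = 256 left.
May 1896 has 31 days: 256 − 31 = 225 left.
April 1896 has 30 days: 225 − 30 = 195 left.
March 1896 has 31 days: 195 − 31 = 164 left.
February 1896 has 29 days (1896 is a leap year): 164 − 29 = 135 left.
January 1896 has 31 days: 135 − 31 = 104 left.
December 1895 has 31 days: 104 − 31 = 73 left.
November 1895 has 30 days: 73 − 30 = 43 left.
October 1895 has 31 days: 43 − 31 = 12 left.
September 1895 has 30 days; 30 − 12 = 18 → September 18, 1895.
Going back 21 weeks (= 147 days) from September 18, 1895:
Going back 18 days from September 18, 1895 reaches the end of the previous month; 147 − 18 = 129 left.
August 1895 has 31 days: 129 − 31 = 98 left.
July 1895 has 31 days: 98 − 31 = 67 left.
June 1895 has 30 days: 67 − 30 = 37 left.
May 1895 has 31 days: 37 − 31 = 6 left.
April 1895 has 30 days; 30 − 6 = 24 → April 24, 1895.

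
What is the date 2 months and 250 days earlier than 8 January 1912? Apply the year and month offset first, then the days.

Going back 2 months and 250 days from January 8, 1912: first the month/year part, then the days.
month 1 − 2 = -1, which is month 11 of year 1911 → November 1911.
Day 8 is valid in November, giving November 8, 1911.
Now subtract 250 days from November 8, 1911.
Going back 8 days from November 8, 1911 reaches the end of the previous month; 250 − 8 = 242 left.
October 1911 has 31 days: 242 − 31 = 211 left.
September 1911 has 30 days: 211 − 30 = 181 left.
August 1911 has 31 days: 181 − 31 = 150 left.
July 1911 has 31 days: 150 − 31 = 119 left.
June 1911 has 30 days: 119 − 30 = 89 left.
May 1911 has 31 days: 89 − 31 = 58 left.
April 1911 has 30 days: 58 − 30 = 28 left.
March 1911 has 31 days; 31 − 28 = 3 → March 3, 1911.

March 3, 1911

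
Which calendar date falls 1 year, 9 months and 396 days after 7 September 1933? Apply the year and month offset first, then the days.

July 7, 1936

Advancing 1 year, 9 months and 396 days from September 7, 1933: first the month/year part, then the days.
+1 year → 1934; month 9 + 9 = 18, which is month 6 of year 1935 → June 1935.
Day 7 is valid in June, giving June 7, 1935.
Now add 396 days from June 7, 1935.
June has 30 days, so 30 − 7 = 23 days remain after June 7, 1935; 396 − 23 = 373 left.
July 1935 has 31 days: 373 − 31 = 342 left.
August 1935 has 31 days: 342 − 31 = 311 left.
September 1935 has 30 days: 311 − 30 = 281 left.
October 1935 has 31 days: 281 − 31 = 250 left.
November 1935 has 30 days: 250 − 30 = 220 left.
December 1935 has 31 days: 220 − 31 = 189 left.
January 1936 has 31 days: 189 − 31 = 158 left.
February 1936 has 29 days (1936 is a leap year): 158 − 29 = 129 left.
March 1936 has 31 days: 129 − 31 = 98 left.
April 1936 has 30 days: 98 − 30 = 68 left.
May 1936 has 31 days: 68 − 31 = 37 left.
June 1936 has 30 days: 37 − 30 = 7 left.
7 days into July 1936 → July 7, 1936.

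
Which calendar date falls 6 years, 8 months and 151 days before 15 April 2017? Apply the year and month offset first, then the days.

Subtracting 6 years, 8 months and 151 days from April 15, 2017: first the month/year part, then the days.
-6 years → 2011; month 4 − 8 = -4, which is month 8 of year 2010 → August 2010.
Day 15 is valid in August, giving August 15, 2010.
Now subtract 151 days from August 15, 2010.
Going back 15 days from August 15, 2010 reaches the end of the previous month; 151 − 15 = 136 left.
July 2010 has 31 days: 136 − 31 = 105 left.
June 2010 has 30 days: 105 − 30 = 75 left.
May 2010 has 31 days: 75 − 31 = 44 left.
April 2010 has 30 days: 44 − 30 = 14 left.
March 2010 has 31 days; 31 − 14 = 17 → March 17, 2010.

March 17, 2010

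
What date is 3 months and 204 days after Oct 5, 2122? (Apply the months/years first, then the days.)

July 28, 2123

Advancing 3 months and 204 days from October 5, 2122: first the month/year part, then the days.
month 10 + 3 = 13, which is month 1 of year 2123 → January 2123.
Day 5 is valid in January, giving January 5, 2123.
Now add 204 days from January 5, 2123.
January has 31 days, so 31 − 5 = 26 days remain after January 5, 2123; 204 − 26 = 178 left.
February 2123 has 28 days (2123 is not a leap year): 178 − 28 = 150 left.
March 2123 has 31 days: 150 − 31 = 119 left.
April 2123 has 30 days: 119 − 30 = 89 left.
May 2123 has 31 days: 89 − 31 = 58 left.
June 2123 has 30 days: 58 − 30 = 28 left.
28 days into July 2123 → July 28, 2123.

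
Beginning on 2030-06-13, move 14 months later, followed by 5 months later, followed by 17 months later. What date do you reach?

Advancing 14 months from June 13, 2030:
month 6 + 14 = 20, which is month 8 of year 2031 → August 2031.
Day 13 is valid in August, giving August 13, 2031.
Advancing 5 months from August 13, 2031:
month 8 + 5 = 13, which is month 1 of year 2032 → January 2032.
Day 13 is valid in January, giving January 13, 2032.
Counting forward 17 months from January 13, 2032:
month 1 + 17 = 18, which is month 6 of year 2033 → June 2033.
Day 13 is valid in June, giving June 13, 2033.

June 13, 2033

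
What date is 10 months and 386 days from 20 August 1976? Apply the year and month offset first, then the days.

Counting forward 10 months and 386 days from August 20, 1976: first the month/year part, then the days.
month 8 + 10 = 18, which is month 6 of year 1977 → June 1977.
Day 20 is valid in June, giving June 20, 1977.
Now add 386 days from June 20, 1977.
June has 30 days, so 30 − 20 = 10 days remain after June 20, 1977; 386 − 10 = 376 left.
July 1977 has 31 days: 376 − 31 = 345 left.
August 1977 has 31 days: 345 − 31 = 314 left.
September 1977 has 30 days: 314 − 30 = 284 left.
October 1977 has 31 days: 284 − 31 = 253 left.
November 1977 has 30 days: 253 − 30 = 223 left.
December 1977 has 31 days: 223 − 31 = 192 left.
January 1978 has 31 days: 192 − 31 = 161 left.
February 1978 has 28 days (1978 is not a leap year): 161 − 28 = 133 left.
March 1978 has 31 days: 133 − 31 = 102 left.
April 1978 has 30 days: 102 − 30 = 72 left.
May 1978 has 31 days: 72 − 31 = 41 left.
June 1978 has 30 days: 41 − 30 = 11 left.
11 days into July 1978 → July 11, 1978.

July 11, 1978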